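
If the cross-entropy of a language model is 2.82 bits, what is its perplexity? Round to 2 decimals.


Perplexity formula: PP = 2^H
H = 2.82
PP = 2^2.82
Decompose: 2^2.82 = 2^2 * 2^0.82
2^2 = 4, 2^0.82 ~ 1.7654060
PP ~ 4 * 1.7654060 = 7.0616240
Rounded to 2 decimals: 7.06

7.06


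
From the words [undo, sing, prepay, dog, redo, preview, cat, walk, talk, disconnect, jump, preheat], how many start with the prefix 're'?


Checking each word for prefix 're':
  'undo' -> no (count: 0)
  'sing' -> no (count: 0)
  'prepay' -> no (count: 0)
  'dog' -> no (count: 0)
  'redo' -> YES, starts with 're' (count: 1)
  'preview' -> no (count: 1)
  'cat' -> no (count: 1)
  'walk' -> no (count: 1)
  'talk' -> no (count: 1)
  'disconnect' -> no (count: 1)
  'jump' -> no (count: 1)
  'preheat' -> no (count: 1)
Total with prefix 're': 1

1


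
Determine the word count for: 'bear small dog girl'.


Counting words by splitting on spaces:
  Word 1: 'bear'
  Word 2: 'small'
  Word 3: 'dog'
  Word 4: 'girl'
Total words: 4

4


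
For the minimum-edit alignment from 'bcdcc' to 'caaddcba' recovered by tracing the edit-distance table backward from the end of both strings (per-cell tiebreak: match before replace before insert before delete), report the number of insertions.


Edit distance = 6. Backtracking from cell (5, 8) with preference match > replace > insert > delete,
then listing the resulting alignment 'bcdcc' -> 'caaddcba' left to right:
  Step 1: insert 'c' [insertion #1]
  Step 2: insert 'a' [insertion #2]
  Step 3: replace b->a
  Step 4: replace c->d
  Step 5: keep 'd'
  Step 6: keep 'c'
  Step 7: insert 'b' [insertion #3]
  Step 8: replace c->a
Total insertions: 3

3


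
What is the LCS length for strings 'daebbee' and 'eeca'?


DP table for LCS of 'daebbee' and 'eeca':
       e  e  c  a
    0  0  0  0  0
  d 0  0  0  0  0
  a 0  0  0  0  1
  e 0  1  1  1  1
  b 0  1  1  1  1
  b 0  1  1  1  1
  e 0  1  2  2  2
  e 0  1  2  2  2
LCS: 'ee'
LCS length = 2

2


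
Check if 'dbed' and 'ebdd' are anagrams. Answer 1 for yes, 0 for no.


Sort characters of 'dbed': 'bdde'
Sort characters of 'ebdd': 'bdde'
Sorted forms match -> they ARE anagrams
Result: 1

1


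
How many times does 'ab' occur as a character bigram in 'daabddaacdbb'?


Scanning 'daabddaacdbb' for bigram 'ab':
  Position 0: 'da' -> no
  Position 1: 'aa' -> no
  Position 2: 'ab' -> MATCH
  Position 3: 'bd' -> no
  Position 4: 'dd' -> no
  Position 5: 'da' -> no
  Position 6: 'aa' -> no
  Position 7: 'ac' -> no
  Position 8: 'cd' -> no
  Position 9: 'db' -> no
  Position 10: 'bb' -> no
Total matches: 1

1


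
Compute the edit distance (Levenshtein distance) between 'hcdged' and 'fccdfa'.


Building DP table for s1='hcdged' (len 6) and s2='fccdfa' (len 6):
       f  c  c  d  f  a
    0  1  2  3  4  5  6
  h 1  1  2  3  4  5  6
  c 2  2  1  2  3  4  5
  d 3  3  2  2  2  3  4
  g 4  4  3  3  3  3  4
  e 5  5  4  4  4  4  4
  d 6  6  5  5  4  5  5
Edit distance = dp[6][6] = 5

5


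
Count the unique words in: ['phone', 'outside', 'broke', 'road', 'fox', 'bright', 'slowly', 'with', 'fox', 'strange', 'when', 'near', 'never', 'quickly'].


Listing all tokens and tracking unique types:
  Token 1: 'phone' -> NEW (unique so far: 1)
  Token 2: 'outside' -> NEW (unique so far: 2)
  Token 3: 'broke' -> NEW (unique so far: 3)
  Token 4: 'road' -> NEW (unique so far: 4)
  Token 5: 'fox' -> NEW (unique so far: 5)
  Token 6: 'bright' -> NEW (unique so far: 6)
  Token 7: 'slowly' -> NEW (unique so far: 7)
  Token 8: 'with' -> NEW (unique so far: 8)
  Token 9: 'fox' -> duplicate (unique so far: 8)
  Token 10: 'strange' -> NEW (unique so far: 9)
  Token 11: 'when' -> NEW (unique so far: 10)
  Token 12: 'near' -> NEW (unique so far: 11)
  Token 13: 'never' -> NEW (unique so far: 12)
  Token 14: 'quickly' -> NEW (unique so far: 13)
Unique types: ('bright', 'broke', 'fox', 'near', 'never', 'outside', 'phone', 'quickly', 'road', 'slowly', 'strange', 'when', 'with')
Vocabulary size: 13

13


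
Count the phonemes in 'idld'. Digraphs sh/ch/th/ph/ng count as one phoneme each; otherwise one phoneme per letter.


Parsing 'idld' greedily, digraphs first:
  'i' -> vowel phoneme (phonemes so far: 1)
  'd' -> consonant phoneme (phonemes so far: 2)
  'l' -> consonant phoneme (phonemes so far: 3)
  'd' -> consonant phoneme (phonemes so far: 4)
Total phonemes: 4

4


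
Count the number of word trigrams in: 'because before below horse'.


Word trigrams from [4] words:
  Trigram 1: (because before below)
  Trigram 2: (before below horse)
Total word trigrams: 4 - 2 = 2

2


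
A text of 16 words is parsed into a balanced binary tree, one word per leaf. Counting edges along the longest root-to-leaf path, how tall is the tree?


In a balanced binary tree with n leaves the deepest leaf is ceil(log2(n)) edges below the root.
log2(16) = 4.0000
ceil(4.0000) = 4
height (edges) = 4

4


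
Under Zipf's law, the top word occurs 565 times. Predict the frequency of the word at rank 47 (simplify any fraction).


Zipf's law: freq(rank) = f1 / rank
f1 = 565, rank = 47
freq = 565 / 47
GCD(565, 47) = 1
Simplified: 565/47

565/47


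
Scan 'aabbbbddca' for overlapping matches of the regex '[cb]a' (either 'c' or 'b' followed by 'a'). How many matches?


Pattern: [cb]a means either 'c' or 'b' followed by 'a'.
Scanning 'aabbbbddca' position-by-position:
  Pos 0: window 'aa' -> no
  Pos 1: window 'ab' -> no
  Pos 2: window 'bb' -> no
  Pos 3: window 'bb' -> no
  Pos 4: window 'bb' -> no
  Pos 5: window 'bd' -> no
  Pos 6: window 'dd' -> no
  Pos 7: window 'dc' -> no
  Pos 8: window 'ca' -> MATCH
  Pos 9: window 'a' -> no
Total matches: 1

1


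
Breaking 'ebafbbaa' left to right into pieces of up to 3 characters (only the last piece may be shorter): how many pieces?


'ebafbbaa' has 8 characters.
Chunking with max size 3:
  Chunk 1: 'eba' (positions 0-2)
  Chunk 2: 'fbb' (positions 3-5)
  Chunk 3: 'aa' (positions 6-7)
Total chunks: ceil(8 / 3) = 3

3


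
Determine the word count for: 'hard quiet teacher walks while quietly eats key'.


Counting words by splitting on spaces:
  Word 1: 'hard'
  Word 2: 'quiet'
  Word 3: 'teacher'
  Word 4: 'walks'
  Word 5: 'while'
  Word 6: 'quietly'
  Word 7: 'eats'
  Word 8: 'key'
Total words: 8

8


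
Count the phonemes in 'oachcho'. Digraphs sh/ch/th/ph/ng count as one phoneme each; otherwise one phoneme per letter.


Parsing 'oachcho' greedily, digraphs first:
  'o' -> vowel phoneme (phonemes so far: 1)
  'a' -> vowel phoneme (phonemes so far: 2)
  'ch' -> digraph (1 consonant phoneme) (phonemes so far: 3)
  'ch' -> digraph (1 consonant phoneme) (phonemes so far: 4)
  'o' -> vowel phoneme (phonemes so far: 5)
Total phonemes: 5

5


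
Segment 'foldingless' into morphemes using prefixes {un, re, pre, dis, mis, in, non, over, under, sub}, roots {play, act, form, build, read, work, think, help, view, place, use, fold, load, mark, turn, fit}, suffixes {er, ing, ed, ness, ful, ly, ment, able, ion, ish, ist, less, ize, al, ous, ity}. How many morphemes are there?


Segmenting 'foldingless' against the inventory:
  'fold' -> root (morpheme 1)
  'ing' -> suffix (morpheme 2)
  'less' -> suffix (morpheme 3)
Total morphemes: 3

3


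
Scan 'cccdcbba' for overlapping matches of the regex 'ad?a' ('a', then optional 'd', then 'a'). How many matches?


Pattern: ad?a means 'a', then optional 'd', then 'a'.
Scanning 'cccdcbba' position-by-position:
  Pos 0: window 'ccc' -> no
  Pos 1: window 'ccd' -> no
  Pos 2: window 'cdc' -> no
  Pos 3: window 'dcb' -> no
  Pos 4: window 'cbb' -> no
  Pos 5: window 'bba' -> no
  Pos 6: window 'ba' -> no
  Pos 7: window 'a' -> no
Total matches: 0

0


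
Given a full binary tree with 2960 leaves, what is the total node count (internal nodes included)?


Leaf nodes (terminals): 2960
Internal nodes = n - 1 = 2960 - 1 = 2959
Total = leaves + internal = 2960 + 2959 = 5919

5919


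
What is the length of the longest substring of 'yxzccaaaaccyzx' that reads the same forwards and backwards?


Scanning 'yxzccaaaaccyzx' for palindromic substrings.
Substring at positions 3-10: 'ccaaaacc'.
Check: reverse('ccaaaacc') = 'ccaaaacc' -> palindrome confirmed.
Neighbouring characters ('z' / 'y') break symmetry, so it cannot extend further.
No longer palindromic substring exists; longest length = 8

8


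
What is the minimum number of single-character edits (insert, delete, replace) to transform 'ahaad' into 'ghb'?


Building DP table for s1='ahaad' (len 5) and s2='ghb' (len 3):
       g  h  b
    0  1  2  3
  a 1  1  2  3
  h 2  2  1  2
  a 3  3  2  2
  a 4  4  3  3
  d 5  5  4  4
Edit distance = dp[5][3] = 4

4


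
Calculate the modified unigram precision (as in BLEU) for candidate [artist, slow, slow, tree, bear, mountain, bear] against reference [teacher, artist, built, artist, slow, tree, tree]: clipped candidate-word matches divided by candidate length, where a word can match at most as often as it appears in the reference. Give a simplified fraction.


Reference word counts: {'artist': 2, 'built': 1, 'slow': 1, 'teacher': 1, 'tree': 2}
Checking each candidate word (with clipping):
  'artist' -> in reference (ref count 2, used 1/2) -> match (matches: 1)
  'slow' -> in reference (ref count 1, used 1/1) -> match (matches: 2)
  'slow' -> ref count 1 already used up (1/1) -> clipped, no match (matches: 2)
  'tree' -> in reference (ref count 2, used 1/2) -> match (matches: 3)
  'bear' -> not in reference -> no match (matches: 3)
  'mountain' -> not in reference -> no match (matches: 3)
  'bear' -> not in reference -> no match (matches: 3)
Clipped matches: 3, Candidate length: 7
Precision = 3/7

3/7


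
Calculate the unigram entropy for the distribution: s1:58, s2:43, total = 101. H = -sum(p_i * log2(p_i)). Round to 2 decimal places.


Computing entropy H = -sum(p_i * log2(p_i)):
  s1: p = 58/101 = 0.5743, -p*log2(p) = 0.4595
  s2: p = 43/101 = 0.4257, -p*log2(p) = 0.5245
H = sum of terms = 0.9840
Rounded to 2 decimals: 0.98

0.98


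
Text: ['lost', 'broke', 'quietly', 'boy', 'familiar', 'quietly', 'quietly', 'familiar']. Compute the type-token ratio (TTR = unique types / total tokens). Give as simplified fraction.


Tokens: 8
Unique types: ('boy', 'broke', 'familiar', 'lost', 'quietly') = 5
TTR = 5/8
Already in lowest terms.

5/8


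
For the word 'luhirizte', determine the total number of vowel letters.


Scanning each character of 'luhirizte':
  Position 1: 'l' -> consonant (running count: 0)
  Position 2: 'u' -> vowel (running count: 1)
  Position 3: 'h' -> consonant (running count: 1)
  Position 4: 'i' -> vowel (running count: 2)
  Position 5: 'r' -> consonant (running count: 2)
  Position 6: 'i' -> vowel (running count: 3)
  Position 7: 'z' -> consonant (running count: 3)
  Position 8: 't' -> consonant (running count: 3)
  Position 9: 'e' -> vowel (running count: 4)
Total vowels: 4

4


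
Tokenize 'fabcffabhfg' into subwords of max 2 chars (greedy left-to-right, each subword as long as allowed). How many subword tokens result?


'fabcffabhfg' has 11 characters.
Chunking with max size 2:
  Chunk 1: 'fa' (positions 0-1)
  Chunk 2: 'bc' (positions 2-3)
  Chunk 3: 'ff' (positions 4-5)
  Chunk 4: 'ab' (positions 6-7)
  Chunk 5: 'hf' (positions 8-9)
  Chunk 6: 'g' (positions 10-10)
Total chunks: ceil(11 / 2) = 6

6


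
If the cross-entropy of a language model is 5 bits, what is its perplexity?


Perplexity formula: PP = 2^H
H = 5
PP = 2^5
Steps: 2^1 = 2, 2^2 = 4, 2^3 = 8, 2^4 = 16, 2^5 = 32
PP = 32

32


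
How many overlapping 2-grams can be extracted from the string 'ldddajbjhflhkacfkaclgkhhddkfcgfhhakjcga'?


String 'ldddajbjhflhkacfkaclgkhhddkfcgfhhakjcga' has length L = 39.
Number of overlapping n-grams = L - n + 1
Substituting: 39 - 2 + 1 = 38

38


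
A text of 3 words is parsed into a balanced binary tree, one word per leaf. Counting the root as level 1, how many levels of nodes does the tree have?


In a balanced binary tree with n leaves the deepest leaf is ceil(log2(n)) edges below the root,
so counting node levels inclusive of root and leaves gives ceil(log2(n)) + 1 levels.
log2(3) = 1.5850
ceil(1.5850) = 2
levels = 2 + 1 = 3

3


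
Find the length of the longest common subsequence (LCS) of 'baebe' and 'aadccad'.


DP table for LCS of 'baebe' and 'aadccad':
       a  a  d  c  c  a  d
    0  0  0  0  0  0  0  0
  b 0  0  0  0  0  0  0  0
  a 0  1  1  1  1  1  1  1
  e 0  1  1  1  1  1  1  1
  b 0  1  1  1  1  1  1  1
  e 0  1  1  1  1  1  1  1
LCS: 'a'
LCS length = 1

1


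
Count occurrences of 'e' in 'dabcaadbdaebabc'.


Scanning 'dabcaadbdaebabc' for 'e':
  Position 10: 'e' -> MATCH (count: 1)
Total occurrences of 'e': 1

1


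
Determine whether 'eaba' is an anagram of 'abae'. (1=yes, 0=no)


Sort characters of 'eaba': 'aabe'
Sort characters of 'abae': 'aabe'
Sorted forms match -> they ARE anagrams
Result: 1

1


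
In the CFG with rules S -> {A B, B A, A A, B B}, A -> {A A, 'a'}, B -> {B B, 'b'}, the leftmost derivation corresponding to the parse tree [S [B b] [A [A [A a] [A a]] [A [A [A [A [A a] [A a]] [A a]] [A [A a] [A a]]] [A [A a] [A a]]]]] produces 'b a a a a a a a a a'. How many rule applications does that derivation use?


Every bracketed nonterminal node [X ...] in the tree is produced by exactly one rule application.
Reading the tree off as a leftmost derivation:
  Step 1: S  =>  B A   (applied S -> B A)
  Step 2: B A  =>  b A   (applied B -> b)
  Step 3: b A  =>  b A A   (applied A -> A A)
  Step 4: b A A  =>  b A A A   (applied A -> A A)
  Step 5: b A A A  =>  b a A A   (applied A -> a)
  Step 6: b a A A  =>  b a a A   (applied A -> a)
  Step 7: b a a A  =>  b a a A A   (applied A -> A A)
  Step 8: b a a A A  =>  b a a A A A   (applied A -> A A)
  Step 9: b a a A A A  =>  b a a A A A A   (applied A -> A A)
  Step 10: b a a A A A A  =>  b a a A A A A A   (applied A -> A A)
  Step 11: b a a A A A A A  =>  b a a a A A A A   (applied A -> a)
  Step 12: b a a a A A A A  =>  b a a a a A A A   (applied A -> a)
  Step 13: b a a a a A A A  =>  b a a a a a A A   (applied A -> a)
  Step 14: b a a a a a A A  =>  b a a a a a A A A   (applied A -> A A)
  Step 15: b a a a a a A A A  =>  b a a a a a a A A   (applied A -> a)
  Step 16: b a a a a a a A A  =>  b a a a a a a a A   (applied A -> a)
  Step 17: b a a a a a a a A  =>  b a a a a a a a A A   (applied A -> A A)
  Step 18: b a a a a a a a A A  =>  b a a a a a a a a A   (applied A -> a)
  Step 19: b a a a a a a a a A  =>  b a a a a a a a a a   (applied A -> a)
Final yield: b a a a a a a a a a
Total rewrite steps: 19

19


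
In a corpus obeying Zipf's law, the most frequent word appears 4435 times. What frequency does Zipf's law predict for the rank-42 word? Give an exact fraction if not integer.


Zipf's law: freq(rank) = f1 / rank
f1 = 4435, rank = 42
freq = 4435 / 42
GCD(4435, 42) = 1
Simplified: 4435/42

4435/42


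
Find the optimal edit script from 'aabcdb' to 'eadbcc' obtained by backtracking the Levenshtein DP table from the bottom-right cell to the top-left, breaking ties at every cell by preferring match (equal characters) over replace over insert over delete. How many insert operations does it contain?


Edit distance = 4. Backtracking from cell (6, 6) with preference match > replace > insert > delete,
then listing the resulting alignment 'aabcdb' -> 'eadbcc' left to right:
  Step 1: insert 'e' [insertion #1]
  Step 2: keep 'a'
  Step 3: replace a->d
  Step 4: keep 'b'
  Step 5: keep 'c'
  Step 6: delete 'd'
  Step 7: replace b->c
Total insertions: 1

1


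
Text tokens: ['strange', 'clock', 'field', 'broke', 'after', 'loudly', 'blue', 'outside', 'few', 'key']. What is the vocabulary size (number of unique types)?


Listing all tokens and tracking unique types:
  Token 1: 'strange' -> NEW (unique so far: 1)
  Token 2: 'clock' -> NEW (unique so far: 2)
  Token 3: 'field' -> NEW (unique so far: 3)
  Token 4: 'broke' -> NEW (unique so far: 4)
  Token 5: 'after' -> NEW (unique so far: 5)
  Token 6: 'loudly' -> NEW (unique so far: 6)
  Token 7: 'blue' -> NEW (unique so far: 7)
  Token 8: 'outside' -> NEW (unique so far: 8)
  Token 9: 'few' -> NEW (unique so far: 9)
  Token 10: 'key' -> NEW (unique so far: 10)
Unique types: ('after', 'blue', 'broke', 'clock', 'few', 'field', 'key', 'loudly', 'outside', 'strange')
Vocabulary size: 10

10


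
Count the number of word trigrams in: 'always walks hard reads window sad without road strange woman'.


Word trigrams from [10] words:
  Trigram 1: (always walks hard)
  Trigram 2: (walks hard reads)
  Trigram 3: (hard reads window)
  Trigram 4: (reads window sad)
  Trigram 5: (window sad without)
  Trigram 6: (sad without road)
  Trigram 7: (without road strange)
  Trigram 8: (road strange woman)
Total word trigrams: 10 - 2 = 8

8


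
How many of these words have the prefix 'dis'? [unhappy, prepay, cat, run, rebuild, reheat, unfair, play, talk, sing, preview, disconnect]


Checking each word for prefix 'dis':
  'unhappy' -> no (count: 0)
  'prepay' -> no (count: 0)
  'cat' -> no (count: 0)
  'run' -> no (count: 0)
  'rebuild' -> no (count: 0)
  'reheat' -> no (count: 0)
  'unfair' -> no (count: 0)
  'play' -> no (count: 0)
  'talk' -> no (count: 0)
  'sing' -> no (count: 0)
  'preview' -> no (count: 0)
  'disconnect' -> YES, starts with 'dis' (count: 1)
Total with prefix 'dis': 1

1


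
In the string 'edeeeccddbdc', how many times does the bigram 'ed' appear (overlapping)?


Scanning 'edeeeccddbdc' for bigram 'ed':
  Position 0: 'ed' -> MATCH
  Position 1: 'de' -> no
  Position 2: 'ee' -> no
  Position 3: 'ee' -> no
  Position 4: 'ec' -> no
  Position 5: 'cc' -> no
  Position 6: 'cd' -> no
  Position 7: 'dd' -> no
  Position 8: 'db' -> no
  Position 9: 'bd' -> no
  Position 10: 'dc' -> no
Total matches: 1

1


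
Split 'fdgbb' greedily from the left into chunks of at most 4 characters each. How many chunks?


'fdgbb' has 5 characters.
Chunking with max size 4:
  Chunk 1: 'fdgb' (positions 0-3)
  Chunk 2: 'b' (positions 4-4)
Total chunks: ceil(5 / 4) = 2

2


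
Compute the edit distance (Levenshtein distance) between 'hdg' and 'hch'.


Building DP table for s1='hdg' (len 3) and s2='hch' (len 3):
       h  c  h
    0  1  2  3
  h 1  0  1  2
  d 2  1  1  2
  g 3  2  2  2
Edit distance = dp[3][3] = 2

2


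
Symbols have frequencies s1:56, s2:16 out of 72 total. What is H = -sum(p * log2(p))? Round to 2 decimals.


Computing entropy H = -sum(p_i * log2(p_i)):
  s1: p = 56/72 = 0.7778, -p*log2(p) = 0.2820
  s2: p = 16/72 = 0.2222, -p*log2(p) = 0.4822
H = sum of terms = 0.7642
Rounded to 2 decimals: 0.76

0.76


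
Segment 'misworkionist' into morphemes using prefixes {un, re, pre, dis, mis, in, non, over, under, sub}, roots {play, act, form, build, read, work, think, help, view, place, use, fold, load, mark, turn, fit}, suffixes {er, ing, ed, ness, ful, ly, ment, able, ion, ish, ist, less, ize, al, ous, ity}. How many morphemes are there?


Segmenting 'misworkionist' against the inventory:
  'mis' -> prefix (morpheme 1)
  'work' -> root (morpheme 2)
  'ion' -> suffix (morpheme 3)
  'ist' -> suffix (morpheme 4)
Total morphemes: 4

4


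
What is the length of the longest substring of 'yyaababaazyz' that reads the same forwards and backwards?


Scanning 'yyaababaazyz' for palindromic substrings.
Substring at positions 2-8: 'aababaa'.
Check: reverse('aababaa') = 'aababaa' -> palindrome confirmed.
Neighbouring characters ('y' / 'z') break symmetry, so it cannot extend further.
No longer palindromic substring exists; longest length = 7

7


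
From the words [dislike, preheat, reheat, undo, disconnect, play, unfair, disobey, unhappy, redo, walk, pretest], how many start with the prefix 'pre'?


Checking each word for prefix 'pre':
  'dislike' -> no (count: 0)
  'preheat' -> YES, starts with 'pre' (count: 1)
  'reheat' -> no (count: 1)
  'undo' -> no (count: 1)
  'disconnect' -> no (count: 1)
  'play' -> no (count: 1)
  'unfair' -> no (count: 1)
  'disobey' -> no (count: 1)
  'unhappy' -> no (count: 1)
  'redo' -> no (count: 1)
  'walk' -> no (count: 1)
  'pretest' -> YES, starts with 'pre' (count: 2)
Total with prefix 'pre': 2

2


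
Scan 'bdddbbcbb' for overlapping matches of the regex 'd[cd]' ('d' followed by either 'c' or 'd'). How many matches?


Pattern: d[cd] means 'd' followed by either 'c' or 'd'.
Scanning 'bdddbbcbb' position-by-position:
  Pos 0: window 'bd' -> no
  Pos 1: window 'dd' -> MATCH
  Pos 2: window 'dd' -> MATCH
  Pos 3: window 'db' -> no
  Pos 4: window 'bb' -> no
  Pos 5: window 'bc' -> no
  Pos 6: window 'cb' -> no
  Pos 7: window 'bb' -> no
  Pos 8: window 'b' -> no
Total matches: 2

2


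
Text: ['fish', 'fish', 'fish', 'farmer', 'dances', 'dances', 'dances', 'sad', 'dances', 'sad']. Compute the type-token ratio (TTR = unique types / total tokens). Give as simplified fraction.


Tokens: 10
Unique types: ('dances', 'farmer', 'fish', 'sad') = 4
TTR = 4/10
Simplify: divide both by 2 -> 2/5
TTR = 2/5

2/5


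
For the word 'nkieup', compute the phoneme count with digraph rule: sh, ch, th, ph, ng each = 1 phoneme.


Parsing 'nkieup' greedily, digraphs first:
  'n' -> consonant phoneme (phonemes so far: 1)
  'k' -> consonant phoneme (phonemes so far: 2)
  'i' -> vowel phoneme (phonemes so far: 3)
  'e' -> vowel phoneme (phonemes so far: 4)
  'u' -> vowel phoneme (phonemes so far: 5)
  'p' -> consonant phoneme (phonemes so far: 6)
Total phonemes: 6

6


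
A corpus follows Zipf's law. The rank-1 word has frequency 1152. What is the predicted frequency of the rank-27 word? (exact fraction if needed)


Zipf's law: freq(rank) = f1 / rank
f1 = 1152, rank = 27
freq = 1152 / 27
GCD(1152, 27) = 9
Simplified: 128/3

128/3


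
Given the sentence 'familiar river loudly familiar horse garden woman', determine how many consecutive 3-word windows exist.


Word trigrams from [7] words:
  Trigram 1: (familiar river loudly)
  Trigram 2: (river loudly familiar)
  Trigram 3: (loudly familiar horse)
  Trigram 4: (familiar horse garden)
  Trigram 5: (horse garden woman)
Total word trigrams: 7 - 2 = 5

5


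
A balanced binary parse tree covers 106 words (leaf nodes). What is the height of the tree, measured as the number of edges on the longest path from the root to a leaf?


In a balanced binary tree with n leaves the deepest leaf is ceil(log2(n)) edges below the root.
log2(106) = 6.7279
ceil(6.7279) = 7
height (edges) = 7

7


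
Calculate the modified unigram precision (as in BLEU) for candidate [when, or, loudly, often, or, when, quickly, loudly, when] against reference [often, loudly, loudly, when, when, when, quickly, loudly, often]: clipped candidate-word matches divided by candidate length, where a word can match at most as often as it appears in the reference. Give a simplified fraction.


Reference word counts: {'loudly': 3, 'often': 2, 'quickly': 1, 'when': 3}
Checking each candidate word (with clipping):
  'when' -> in reference (ref count 3, used 1/3) -> match (matches: 1)
  'or' -> not in reference -> no match (matches: 1)
  'loudly' -> in reference (ref count 3, used 1/3) -> match (matches: 2)
  'often' -> in reference (ref count 2, used 1/2) -> match (matches: 3)
  'or' -> not in reference -> no match (matches: 3)
  'when' -> in reference (ref count 3, used 2/3) -> match (matches: 4)
  'quickly' -> in reference (ref count 1, used 1/1) -> match (matches: 5)
  'loudly' -> in reference (ref count 3, used 2/3) -> match (matches: 6)
  'when' -> in reference (ref count 3, used 3/3) -> match (matches: 7)
Clipped matches: 7, Candidate length: 9
Precision = 7/9

7/9


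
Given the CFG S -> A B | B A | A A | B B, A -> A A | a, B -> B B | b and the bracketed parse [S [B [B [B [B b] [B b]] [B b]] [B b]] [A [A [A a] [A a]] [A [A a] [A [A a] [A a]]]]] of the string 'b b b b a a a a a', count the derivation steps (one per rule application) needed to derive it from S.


Every bracketed nonterminal node [X ...] in the tree is produced by exactly one rule application.
Reading the tree off as a leftmost derivation:
  Step 1: S  =>  B A   (applied S -> B A)
  Step 2: B A  =>  B B A   (applied B -> B B)
  Step 3: B B A  =>  B B B A   (applied B -> B B)
  Step 4: B B B A  =>  B B B B A   (applied B -> B B)
  Step 5: B B B B A  =>  b B B B A   (applied B -> b)
  Step 6: b B B B A  =>  b b B B A   (applied B -> b)
  Step 7: b b B B A  =>  b b b B A   (applied B -> b)
  Step 8: b b b B A  =>  b b b b A   (applied B -> b)
  Step 9: b b b b A  =>  b b b b A A   (applied A -> A A)
  Step 10: b b b b A A  =>  b b b b A A A   (applied A -> A A)
  Step 11: b b b b A A A  =>  b b b b a A A   (applied A -> a)
  Step 12: b b b b a A A  =>  b b b b a a A   (applied A -> a)
  Step 13: b b b b a a A  =>  b b b b a a A A   (applied A -> A A)
  Step 14: b b b b a a A A  =>  b b b b a a a A   (applied A -> a)
  Step 15: b b b b a a a A  =>  b b b b a a a A A   (applied A -> A A)
  Step 16: b b b b a a a A A  =>  b b b b a a a a A   (applied A -> a)
  Step 17: b b b b a a a a A  =>  b b b b a a a a a   (applied A -> a)
Final yield: b b b b a a a a a
Total rewrite steps: 17

17


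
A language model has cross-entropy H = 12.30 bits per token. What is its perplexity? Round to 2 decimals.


Perplexity formula: PP = 2^H
H = 12.30
PP = 2^12.30
Decompose: 2^12.30 = 2^12 * 2^0.30
2^12 = 4096, 2^0.30 ~ 1.2311444
PP ~ 4096 * 1.2311444 = 5042.7674624
Rounded to 2 decimals: 5042.77

5042.77


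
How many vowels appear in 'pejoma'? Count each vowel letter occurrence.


Scanning each character of 'pejoma':
  Position 1: 'p' -> consonant (running count: 0)
  Position 2: 'e' -> vowel (running count: 1)
  Position 3: 'j' -> consonant (running count: 1)
  Position 4: 'o' -> vowel (running count: 2)
  Position 5: 'm' -> consonant (running count: 2)
  Position 6: 'a' -> vowel (running count: 3)
Total vowels: 3

3


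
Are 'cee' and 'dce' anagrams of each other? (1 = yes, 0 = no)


Sort characters of 'cee': 'cee'
Sort characters of 'dce': 'cde'
Sorted forms differ -> they are NOT anagrams
Result: 0

0


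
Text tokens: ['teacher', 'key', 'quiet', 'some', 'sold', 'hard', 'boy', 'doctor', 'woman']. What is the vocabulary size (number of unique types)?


Listing all tokens and tracking unique types:
  Token 1: 'teacher' -> NEW (unique so far: 1)
  Token 2: 'key' -> NEW (unique so far: 2)
  Token 3: 'quiet' -> NEW (unique so far: 3)
  Token 4: 'some' -> NEW (unique so far: 4)
  Token 5: 'sold' -> NEW (unique so far: 5)
  Token 6: 'hard' -> NEW (unique so far: 6)
  Token 7: 'boy' -> NEW (unique so far: 7)
  Token 8: 'doctor' -> NEW (unique so far: 8)
  Token 9: 'woman' -> NEW (unique so far: 9)
Unique types: ('boy', 'doctor', 'hard', 'key', 'quiet', 'sold', 'some', 'teacher', 'woman')
Vocabulary size: 9

9


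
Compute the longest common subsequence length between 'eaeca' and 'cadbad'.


DP table for LCS of 'eaeca' and 'cadbad':
       c  a  d  b  a  d
    0  0  0  0  0  0  0
  e 0  0  0  0  0  0  0
  a 0  0  1  1  1  1  1
  e 0  0  1  1  1  1  1
  c 0  1  1  1  1  1  1
  a 0  1  2  2  2  2  2
LCS: 'aa'
LCS length = 2

2


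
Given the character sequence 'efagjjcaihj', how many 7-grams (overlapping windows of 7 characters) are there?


String 'efagjjcaihj' has length L = 11.
Number of overlapping n-grams = L - n + 1
Substituting: 11 - 7 + 1 = 5

5


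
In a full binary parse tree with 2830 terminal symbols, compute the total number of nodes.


Leaf nodes (terminals): 2830
Internal nodes = n - 1 = 2830 - 1 = 2829
Total = leaves + internal = 2830 + 2829 = 5659

5659


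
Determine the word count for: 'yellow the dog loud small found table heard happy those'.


Counting words by splitting on spaces:
  Word 1: 'yellow'
  Word 2: 'the'
  Word 3: 'dog'
  Word 4: 'loud'
  Word 5: 'small'
  Word 6: 'found'
  Word 7: 'table'
  Word 8: 'heard'
  Word 9: 'happy'
  Word 10: 'those'
Total words: 10

10


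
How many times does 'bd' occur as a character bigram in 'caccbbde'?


Scanning 'caccbbde' for bigram 'bd':
  Position 0: 'ca' -> no
  Position 1: 'ac' -> no
  Position 2: 'cc' -> no
  Position 3: 'cb' -> no
  Position 4: 'bb' -> no
  Position 5: 'bd' -> MATCH
  Position 6: 'de' -> no
Total matches: 1

1


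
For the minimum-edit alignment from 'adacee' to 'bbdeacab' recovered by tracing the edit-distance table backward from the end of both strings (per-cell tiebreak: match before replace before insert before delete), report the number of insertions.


Edit distance = 5. Backtracking from cell (6, 8) with preference match > replace > insert > delete,
then listing the resulting alignment 'adacee' -> 'bbdeacab' left to right:
  Step 1: insert 'b' [insertion #1]
  Step 2: replace a->b
  Step 3: keep 'd'
  Step 4: insert 'e' [insertion #2]
  Step 5: keep 'a'
  Step 6: keep 'c'
  Step 7: replace e->a
  Step 8: replace e->b
Total insertions: 2

2


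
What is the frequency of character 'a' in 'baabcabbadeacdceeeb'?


Scanning 'baabcabbadeacdceeeb' for 'a':
  Position 1: 'a' -> MATCH (count: 1)
  Position 2: 'a' -> MATCH (count: 2)
  Position 5: 'a' -> MATCH (count: 3)
  Position 8: 'a' -> MATCH (count: 4)
  Position 11: 'a' -> MATCH (count: 5)
Total occurrences of 'a': 5

5


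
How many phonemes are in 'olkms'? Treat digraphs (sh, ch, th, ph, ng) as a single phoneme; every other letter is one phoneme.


Parsing 'olkms' greedily, digraphs first:
  'o' -> vowel phoneme (phonemes so far: 1)
  'l' -> consonant phoneme (phonemes so far: 2)
  'k' -> consonant phoneme (phonemes so far: 3)
  'm' -> consonant phoneme (phonemes so far: 4)
  's' -> consonant phoneme (phonemes so far: 5)
Total phonemes: 5

5


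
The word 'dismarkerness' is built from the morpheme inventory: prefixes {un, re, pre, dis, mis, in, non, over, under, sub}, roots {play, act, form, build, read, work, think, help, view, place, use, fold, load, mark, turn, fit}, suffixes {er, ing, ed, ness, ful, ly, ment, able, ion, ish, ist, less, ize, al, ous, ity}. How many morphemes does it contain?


Segmenting 'dismarkerness' against the inventory:
  'dis' -> prefix (morpheme 1)
  'mark' -> root (morpheme 2)
  'er' -> suffix (morpheme 3)
  'ness' -> suffix (morpheme 4)
Total morphemes: 4

4


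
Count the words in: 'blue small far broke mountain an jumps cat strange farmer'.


Counting words by splitting on spaces:
  Word 1: 'blue'
  Word 2: 'small'
  Word 3: 'far'
  Word 4: 'broke'
  Word 5: 'mountain'
  Word 6: 'an'
  Word 7: 'jumps'
  Word 8: 'cat'
  Word 9: 'strange'
  Word 10: 'farmer'
Total words: 10

10


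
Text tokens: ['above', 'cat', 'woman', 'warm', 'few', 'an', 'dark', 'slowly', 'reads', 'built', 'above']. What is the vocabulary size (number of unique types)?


Listing all tokens and tracking unique types:
  Token 1: 'above' -> NEW (unique so far: 1)
  Token 2: 'cat' -> NEW (unique so far: 2)
  Token 3: 'woman' -> NEW (unique so far: 3)
  Token 4: 'warm' -> NEW (unique so far: 4)
  Token 5: 'few' -> NEW (unique so far: 5)
  Token 6: 'an' -> NEW (unique so far: 6)
  Token 7: 'dark' -> NEW (unique so far: 7)
  Token 8: 'slowly' -> NEW (unique so far: 8)
  Token 9: 'reads' -> NEW (unique so far: 9)
  Token 10: 'built' -> NEW (unique so far: 10)
  Token 11: 'above' -> duplicate (unique so far: 10)
Unique types: ('above', 'an', 'built', 'cat', 'dark', 'few', 'reads', 'slowly', 'warm', 'woman')
Vocabulary size: 10

10


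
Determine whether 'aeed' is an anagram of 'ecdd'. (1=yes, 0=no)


Sort characters of 'aeed': 'adee'
Sort characters of 'ecdd': 'cdde'
Sorted forms differ -> they are NOT anagrams
Result: 0

0


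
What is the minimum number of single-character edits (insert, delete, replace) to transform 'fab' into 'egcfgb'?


Building DP table for s1='fab' (len 3) and s2='egcfgb' (len 6):
       e  g  c  f  g  b
    0  1  2  3  4  5  6
  f 1  1  2  3  3  4  5
  a 2  2  2  3  4  4  5
  b 3  3  3  3  4  5  4
Edit distance = dp[3][6] = 4

4


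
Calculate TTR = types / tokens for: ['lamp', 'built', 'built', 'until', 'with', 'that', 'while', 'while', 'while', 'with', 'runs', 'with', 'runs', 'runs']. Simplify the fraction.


Tokens: 14
Unique types: ('built', 'lamp', 'runs', 'that', 'until', 'while', 'with') = 7
TTR = 7/14
Simplify: divide both by 7 -> 1/2
TTR = 1/2

1/2


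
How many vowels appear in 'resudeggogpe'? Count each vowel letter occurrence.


Scanning each character of 'resudeggogpe':
  Position 1: 'r' -> consonant (running count: 0)
  Position 2: 'e' -> vowel (running count: 1)
  Position 3: 's' -> consonant (running count: 1)
  Position 4: 'u' -> vowel (running count: 2)
  Position 5: 'd' -> consonant (running count: 2)
  Position 6: 'e' -> vowel (running count: 3)
  Position 7: 'g' -> consonant (running count: 3)
  Position 8: 'g' -> consonant (running count: 3)
  Position 9: 'o' -> vowel (running count: 4)
  Position 10: 'g' -> consonant (running count: 4)
  Position 11: 'p' -> consonant (running count: 4)
  Position 12: 'e' -> vowel (running count: 5)
Total vowels: 5

5


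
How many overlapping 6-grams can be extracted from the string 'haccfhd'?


String 'haccfhd' has length L = 7.
Number of overlapping n-grams = L - n + 1
Substituting: 7 - 6 + 1 = 2

2


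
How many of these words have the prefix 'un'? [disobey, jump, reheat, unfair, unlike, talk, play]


Checking each word for prefix 'un':
  'disobey' -> no (count: 0)
  'jump' -> no (count: 0)
  'reheat' -> no (count: 0)
  'unfair' -> YES, starts with 'un' (count: 1)
  'unlike' -> YES, starts with 'un' (count: 2)
  'talk' -> no (count: 2)
  'play' -> no (count: 2)
Total with prefix 'un': 2

2


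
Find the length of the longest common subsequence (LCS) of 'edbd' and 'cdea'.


DP table for LCS of 'edbd' and 'cdea':
       c  d  e  a
    0  0  0  0  0
  e 0  0  0  1  1
  d 0  0  1  1  1
  b 0  0  1  1  1
  d 0  0  1  1  1
LCS: 'e'
LCS length = 1

1


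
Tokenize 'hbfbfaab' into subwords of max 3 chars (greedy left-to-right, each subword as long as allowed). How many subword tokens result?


'hbfbfaab' has 8 characters.
Chunking with max size 3:
  Chunk 1: 'hbf' (positions 0-2)
  Chunk 2: 'bfa' (positions 3-5)
  Chunk 3: 'ab' (positions 6-7)
Total chunks: ceil(8 / 3) = 3

3


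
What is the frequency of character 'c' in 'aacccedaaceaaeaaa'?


Scanning 'aacccedaaceaaeaaa' for 'c':
  Position 2: 'c' -> MATCH (count: 1)
  Position 3: 'c' -> MATCH (count: 2)
  Position 4: 'c' -> MATCH (count: 3)
  Position 9: 'c' -> MATCH (count: 4)
Total occurrences of 'c': 4

4


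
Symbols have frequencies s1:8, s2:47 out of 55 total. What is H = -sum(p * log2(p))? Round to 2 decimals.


Computing entropy H = -sum(p_i * log2(p_i)):
  s1: p = 8/55 = 0.1455, -p*log2(p) = 0.4046
  s2: p = 47/55 = 0.8545, -p*log2(p) = 0.1938
H = sum of terms = 0.5984
Rounded to 2 decimals: 0.60

0.60


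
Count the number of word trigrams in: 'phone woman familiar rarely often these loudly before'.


Word trigrams from [8] words:
  Trigram 1: (phone woman familiar)
  Trigram 2: (woman familiar rarely)
  Trigram 3: (familiar rarely often)
  Trigram 4: (rarely often these)
  Trigram 5: (often these loudly)
  Trigram 6: (these loudly before)
Total word trigrams: 8 - 2 = 6

6


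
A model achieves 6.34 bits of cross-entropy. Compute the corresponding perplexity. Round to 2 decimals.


Perplexity formula: PP = 2^H
H = 6.34
PP = 2^6.34
Decompose: 2^6.34 = 2^6 * 2^0.34
2^6 = 64, 2^0.34 ~ 1.2657566
PP ~ 64 * 1.2657566 = 81.0084224
Rounded to 2 decimals: 81.01

81.01


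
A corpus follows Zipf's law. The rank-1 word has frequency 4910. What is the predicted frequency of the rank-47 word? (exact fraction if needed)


Zipf's law: freq(rank) = f1 / rank
f1 = 4910, rank = 47
freq = 4910 / 47
GCD(4910, 47) = 1
Simplified: 4910/47

4910/47


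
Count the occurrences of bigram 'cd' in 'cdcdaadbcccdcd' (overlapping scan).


Scanning 'cdcdaadbcccdcd' for bigram 'cd':
  Position 0: 'cd' -> MATCH
  Position 1: 'dc' -> no
  Position 2: 'cd' -> MATCH
  Position 3: 'da' -> no
  Position 4: 'aa' -> no
  Position 5: 'ad' -> no
  Position 6: 'db' -> no
  Position 7: 'bc' -> no
  Position 8: 'cc' -> no
  Position 9: 'cc' -> no
  Position 10: 'cd' -> MATCH
  Position 11: 'dc' -> no
  Position 12: 'cd' -> MATCH
Total matches: 4

4


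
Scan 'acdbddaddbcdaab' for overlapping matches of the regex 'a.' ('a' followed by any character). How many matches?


Pattern: a. means 'a' followed by any character.
Scanning 'acdbddaddbcdaab' position-by-position:
  Pos 0: window 'ac' -> MATCH
  Pos 1: window 'cd' -> no
  Pos 2: window 'db' -> no
  Pos 3: window 'bd' -> no
  Pos 4: window 'dd' -> no
  Pos 5: window 'da' -> no
  Pos 6: window 'ad' -> MATCH
  Pos 7: window 'dd' -> no
  Pos 8: window 'db' -> no
  Pos 9: window 'bc' -> no
  Pos 10: window 'cd' -> no
  Pos 11: window 'da' -> no
  Pos 12: window 'aa' -> MATCH
  Pos 13: window 'ab' -> MATCH
  Pos 14: window 'b' -> no
Total matches: 4

4


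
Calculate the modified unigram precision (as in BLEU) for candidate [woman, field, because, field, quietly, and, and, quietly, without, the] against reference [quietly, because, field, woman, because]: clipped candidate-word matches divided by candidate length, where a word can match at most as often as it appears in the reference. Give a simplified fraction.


Reference word counts: {'because': 2, 'field': 1, 'quietly': 1, 'woman': 1}
Checking each candidate word (with clipping):
  'woman' -> in reference (ref count 1, used 1/1) -> match (matches: 1)
  'field' -> in reference (ref count 1, used 1/1) -> match (matches: 2)
  'because' -> in reference (ref count 2, used 1/2) -> match (matches: 3)
  'field' -> ref count 1 already used up (1/1) -> clipped, no match (matches: 3)
  'quietly' -> in reference (ref count 1, used 1/1) -> match (matches: 4)
  'and' -> not in reference -> no match (matches: 4)
  'and' -> not in reference -> no match (matches: 4)
  'quietly' -> ref count 1 already used up (1/1) -> clipped, no match (matches: 4)
  'without' -> not in reference -> no match (matches: 4)
  'the' -> not in reference -> no match (matches: 4)
Clipped matches: 4, Candidate length: 10
Precision = 4/10 = 2/5

2/5


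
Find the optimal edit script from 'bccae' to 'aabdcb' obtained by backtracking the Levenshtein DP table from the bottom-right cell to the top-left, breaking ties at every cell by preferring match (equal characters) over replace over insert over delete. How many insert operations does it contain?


Edit distance = 5. Backtracking from cell (5, 6) with preference match > replace > insert > delete,
then listing the resulting alignment 'bccae' -> 'aabdcb' left to right:
  Step 1: insert 'a' [insertion #1]
  Step 2: insert 'a' [insertion #2]
  Step 3: keep 'b'
  Step 4: replace c->d
  Step 5: keep 'c'
  Step 6: delete 'a'
  Step 7: replace e->b
Total insertions: 2

2


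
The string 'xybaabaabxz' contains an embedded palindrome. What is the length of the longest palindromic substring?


Scanning 'xybaabaabxz' for palindromic substrings.
Substring at positions 2-8: 'baabaab'.
Check: reverse('baabaab') = 'baabaab' -> palindrome confirmed.
Neighbouring characters ('y' / 'x') break symmetry, so it cannot extend further.
No longer palindromic substring exists; longest length = 7

7


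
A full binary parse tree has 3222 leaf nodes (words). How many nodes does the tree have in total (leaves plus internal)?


Leaf nodes (terminals): 3222
Internal nodes = n - 1 = 3222 - 1 = 3221
Total = leaves + internal = 3222 + 3221 = 6443

6443


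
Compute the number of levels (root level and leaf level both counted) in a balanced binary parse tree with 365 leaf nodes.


In a balanced binary tree with n leaves the deepest leaf is ceil(log2(n)) edges below the root,
so counting node levels inclusive of root and leaves gives ceil(log2(n)) + 1 levels.
log2(365) = 8.5118
ceil(8.5118) = 9
levels = 9 + 1 = 10

10


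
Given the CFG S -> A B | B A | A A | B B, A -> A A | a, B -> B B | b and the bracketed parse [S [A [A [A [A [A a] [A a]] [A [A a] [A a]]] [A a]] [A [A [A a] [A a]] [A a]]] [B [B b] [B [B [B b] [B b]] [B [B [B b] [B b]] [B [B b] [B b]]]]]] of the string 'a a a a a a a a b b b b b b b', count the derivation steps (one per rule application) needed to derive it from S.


Every bracketed nonterminal node [X ...] in the tree is produced by exactly one rule application.
Reading the tree off as a leftmost derivation:
  Step 1: S  =>  A B   (applied S -> A B)
  Step 2: A B  =>  A A B   (applied A -> A A)
  Step 3: A A B  =>  A A A B   (applied A -> A A)
  Step 4: A A A B  =>  A A A A B   (applied A -> A A)
  Step 5: A A A A B  =>  A A A A A B   (applied A -> A A)
  Step 6: A A A A A B  =>  a A A A A B   (applied A -> a)
  Step 7: a A A A A B  =>  a a A A A B   (applied A -> a)
  Step 8: a a A A A B  =>  a a A A A A B   (applied A -> A A)
  Step 9: a a A A A A B  =>  a a a A A A B   (applied A -> a)
  Step 10: a a a A A A B  =>  a a a a A A B   (applied A -> a)
  Step 11: a a a a A A B  =>  a a a a a A B   (applied A -> a)
  Step 12: a a a a a A B  =>  a a a a a A A B   (applied A -> A A)
  Step 13: a a a a a A A B  =>  a a a a a A A A B   (applied A -> A A)
  Step 14: a a a a a A A A B  =>  a a a a a a A A B   (applied A -> a)
  Step 15: a a a a a a A A B  =>  a a a a a a a A B   (applied A -> a)
  Step 16: a a a a a a a A B  =>  a a a a a a a a B   (applied A -> a)
  Step 17: a a a a a a a a B  =>  a a a a a a a a B B   (applied B -> B B)
  Step 18: a a a a a a a a B B  =>  a a a a a a a a b B   (applied B -> b)
  Step 19: a a a a a a a a b B  =>  a a a a a a a a b B B   (applied B -> B B)
  Step 20: a a a a a a a a b B B  =>  a a a a a a a a b B B B   (applied B -> B B)
  Step 21: a a a a a a a a b B B B  =>  a a a a a a a a b b B B   (applied B -> b)
  Step 22: a a a a a a a a b b B B  =>  a a a a a a a a b b b B   (applied B -> b)
  Step 23: a a a a a a a a b b b B  =>  a a a a a a a a b b b B B   (applied B -> B B)
  Step 24: a a a a a a a a b b b B B  =>  a a a a a a a a b b b B B B   (applied B -> B B)
  Step 25: a a a a a a a a b b b B B B  =>  a a a a a a a a b b b b B B   (applied B -> b)
  Step 26: a a a a a a a a b b b b B B  =>  a a a a a a a a b b b b b B   (applied B -> b)
  Step 27: a a a a a a a a b b b b b B  =>  a a a a a a a a b b b b b B B   (applied B -> B B)
  Step 28: a a a a a a a a b b b b b B B  =>  a a a a a a a a b b b b b b B   (applied B -> b)
  Step 29: a a a a a a a a b b b b b b B  =>  a a a a a a a a b b b b b b b   (applied B -> b)
Final yield: a a a a a a a a b b b b b b b
Total rewrite steps: 29

29
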